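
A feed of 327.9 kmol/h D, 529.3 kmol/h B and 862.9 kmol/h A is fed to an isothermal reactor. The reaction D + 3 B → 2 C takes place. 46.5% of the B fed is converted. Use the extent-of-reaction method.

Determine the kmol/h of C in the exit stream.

164 kmol/h

B reacted = 0.465 × 529.3 = 246.1 kmol/h; ν_B = −3, so ξ = 246.1/3 = 82.04 kmol/h.
Outlet amounts (n = n₀ + ν ξ):
  D: 327.9 − 1(82.04) = 245.9
  B: 529.3 − 3(82.04) = 283.2
  C: 0 + 2(82.04) = 164.1
  A: 862.9 (inert)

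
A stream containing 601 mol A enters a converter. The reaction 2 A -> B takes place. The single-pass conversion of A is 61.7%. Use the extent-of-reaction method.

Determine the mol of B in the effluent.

185 mol

A reacted = 0.617 × 601 = 370.8 mol; ν_A = −2, so ξ = 370.8/2 = 185.4 mol.
Outlet amounts (n = n₀ + ν ξ):
  A: 601 − 2(185.4) = 230.2
  B: 0 + 1(185.4) = 185.4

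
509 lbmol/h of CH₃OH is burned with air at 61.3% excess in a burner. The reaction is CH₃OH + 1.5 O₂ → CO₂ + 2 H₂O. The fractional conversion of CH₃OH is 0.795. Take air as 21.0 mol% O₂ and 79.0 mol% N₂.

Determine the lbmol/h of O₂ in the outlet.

Stoichiometric O₂ = 1.5 × 509 = 763.5 lbmol/h; O₂ fed = 763.5 × 1.613 = 1232 lbmol/h.
N₂ fed = 1232 × 79/21 = 4633 lbmol/h.
Fuel reacted = 0.795 × 509 → ξ = 404.7 lbmol/h.
Outlet (n = n₀ + ν ξ):
  CH₃OH: 509 − 1(404.7) = 104.3
  O₂: 1232 − 1.5(404.7) = 624.5
  N₂: 4633 (inert)
  CO₂: 0 + 1(404.7) = 404.7
  H₂O: 0 + 2(404.7) = 809.3

625 lbmol/h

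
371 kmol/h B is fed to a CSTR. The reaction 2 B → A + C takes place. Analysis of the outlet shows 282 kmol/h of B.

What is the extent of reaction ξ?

ξ = 44.5 kmol/h

For B: n = n₀ − 2ξ → 282 = 371 − 2ξ, giving ξ = 44.5 kmol/h.
Outlet amounts (n = n₀ + ν ξ):
  B: 371 − 2(44.5) = 282
  A: 0 + 1(44.5) = 44.5
  C: 0 + 1(44.5) = 44.5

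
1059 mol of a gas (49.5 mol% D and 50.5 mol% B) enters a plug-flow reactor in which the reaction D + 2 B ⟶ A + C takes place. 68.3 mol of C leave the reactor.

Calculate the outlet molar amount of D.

For C: n = n₀ + 1ξ → 68.3 = 0 + 1ξ, giving ξ = 68.3 mol.
Outlet amounts (n = n₀ + ν ξ):
  D: 524.2 − 1(68.3) = 455.9
  B: 534.8 − 2(68.3) = 398.2
  A: 0 + 1(68.3) = 68.3
  C: 0 + 1(68.3) = 68.3

456 mol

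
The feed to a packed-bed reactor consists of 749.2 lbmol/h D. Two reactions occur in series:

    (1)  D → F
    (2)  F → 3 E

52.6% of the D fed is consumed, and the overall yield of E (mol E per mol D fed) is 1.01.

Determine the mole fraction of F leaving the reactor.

Conversion of D: D consumed = 1ξ₁ = 0.526 × 749.2 → ξ₁ = 394.1 lbmol/h.
Yield of E: 3ξ₂ / 749.2 = 1.01 → ξ₂ = 252.2 lbmol/h.
Outlet amounts (n = n₀ + Σ ν·ξ):
  D: 749.2 − 1(394.1) = 355.1
  F: 0 + 1(394.1) − 1(252.2) = 141.8
  E: 0 + 3(252.2) = 756.7
Total out = 1254 lbmol/h; y_F = 141.8 / 1254 = 0.1131.

0.113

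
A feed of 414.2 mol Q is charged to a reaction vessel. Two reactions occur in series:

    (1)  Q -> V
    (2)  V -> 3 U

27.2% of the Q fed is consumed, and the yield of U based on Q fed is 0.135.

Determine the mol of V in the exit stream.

Conversion of Q: Q consumed = 1ξ₁ = 0.272 × 414.2 → ξ₁ = 112.7 mol.
Yield of U: 3ξ₂ / 414.2 = 0.135 → ξ₂ = 18.64 mol.
Outlet amounts (n = n₀ + Σ ν·ξ):
  Q: 414.2 − 1(112.7) = 301.5
  V: 0 + 1(112.7) − 1(18.64) = 94.02
  U: 0 + 3(18.64) = 55.92

94 mol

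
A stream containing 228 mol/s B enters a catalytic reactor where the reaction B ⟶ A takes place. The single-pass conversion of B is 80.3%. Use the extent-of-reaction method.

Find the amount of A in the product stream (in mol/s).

183 mol/s

B reacted = 0.803 × 228 = 183.1 mol/s; ν_B = −1, so ξ = 183.1/1 = 183.1 mol/s.
Outlet amounts (n = n₀ + ν ξ):
  B: 228 − 1(183.1) = 44.92
  A: 0 + 1(183.1) = 183.1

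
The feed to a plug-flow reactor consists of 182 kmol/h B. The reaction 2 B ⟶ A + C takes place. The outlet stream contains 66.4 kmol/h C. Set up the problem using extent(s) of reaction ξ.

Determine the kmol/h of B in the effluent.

49.2 kmol/h

For C: n = n₀ + 1ξ → 66.4 = 0 + 1ξ, giving ξ = 66.4 kmol/h.
Outlet amounts (n = n₀ + ν ξ):
  B: 182 − 2(66.4) = 49.2
  A: 0 + 1(66.4) = 66.4
  C: 0 + 1(66.4) = 66.4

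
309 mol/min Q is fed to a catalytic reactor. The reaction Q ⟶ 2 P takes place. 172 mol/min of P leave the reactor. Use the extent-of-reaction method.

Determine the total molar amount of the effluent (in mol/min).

For P: n = n₀ + 2ξ → 172 = 0 + 2ξ, giving ξ = 86 mol/min.
Outlet amounts (n = n₀ + ν ξ):
  Q: 309 − 1(86) = 223
  P: 0 + 2(86) = 172
Total out = 223 + 172 = 395 mol/min.

395 mol/min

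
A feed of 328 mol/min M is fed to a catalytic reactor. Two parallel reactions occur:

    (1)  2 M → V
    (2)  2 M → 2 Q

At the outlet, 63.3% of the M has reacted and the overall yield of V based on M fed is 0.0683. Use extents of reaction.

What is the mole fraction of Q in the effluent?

0.533

Yield of V: 1ξ₁ / 328 = 0.0683 → ξ₁ = 22.4 mol/min.
Conversion of M: 2ξ₁ + 2ξ₂ = 0.633 × 328 = 207.6 → ξ₂ = 81.41 mol/min.
Outlet amounts (n = n₀ + Σ ν·ξ):
  M: 328 − 2(22.4) − 2(81.41) = 120.4
  V: 0 + 1(22.4) = 22.4
  Q: 0 + 2(81.41) = 162.8
Total out = 305.6 mol/min; y_Q = 162.8 / 305.6 = 0.5328.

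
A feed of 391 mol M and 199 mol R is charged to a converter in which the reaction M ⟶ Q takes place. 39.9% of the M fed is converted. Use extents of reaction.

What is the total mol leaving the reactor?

M reacted = 0.399 × 391 = 156 mol; ν_M = −1, so ξ = 156/1 = 156 mol.
Outlet amounts (n = n₀ + ν ξ):
  M: 391 − 1(156) = 235
  Q: 0 + 1(156) = 156
  R: 199 (inert)
Total out = 235 + 156 + 199 = 590 mol.

590 mol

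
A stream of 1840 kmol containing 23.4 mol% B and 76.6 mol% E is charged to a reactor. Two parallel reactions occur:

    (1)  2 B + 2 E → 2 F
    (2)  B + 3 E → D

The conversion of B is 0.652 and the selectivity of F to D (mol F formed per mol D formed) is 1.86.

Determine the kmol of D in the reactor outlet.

98.2 kmol

Conversion of B: B consumed = 0.652 × 430.6 = 280.7 kmol = 2ξ₁ + 1ξ₂.
Selectivity: 2ξ₁ / (1ξ₂) = 1.86 → ξ₁ = 0.93 ξ₂.
Substitute: (2·0.93 + 1) ξ₂ = 280.7 → ξ₂ = 98.16 kmol, ξ₁ = 91.28 kmol.
Outlet amounts (n = n₀ + Σ ν·ξ):
  B: 430.6 − 2(91.28) − 1(98.16) = 149.8
  E: 1409 − 2(91.28) − 3(98.16) = 932.4
  F: 0 + 2(91.28) = 182.6
  D: 0 + 1(98.16) = 98.16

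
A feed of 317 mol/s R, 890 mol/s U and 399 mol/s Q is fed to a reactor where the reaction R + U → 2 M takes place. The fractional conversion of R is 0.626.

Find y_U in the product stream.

R reacted = 0.626 × 317 = 198.4 mol/s; ν_R = −1, so ξ = 198.4/1 = 198.4 mol/s.
Outlet amounts (n = n₀ + ν ξ):
  R: 317 − 1(198.4) = 118.6
  U: 890 − 1(198.4) = 691.6
  M: 0 + 2(198.4) = 396.9
  Q: 399 (inert)
Total out = 1606 mol/s; y_U = 691.6 / 1606 = 0.4306.

0.431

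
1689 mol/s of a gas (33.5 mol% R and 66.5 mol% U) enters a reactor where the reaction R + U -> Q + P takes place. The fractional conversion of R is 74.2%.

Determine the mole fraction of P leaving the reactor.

0.249

R reacted = 0.742 × 565.8 = 419.8 mol/s; ν_R = −1, so ξ = 419.8/1 = 419.8 mol/s.
Outlet amounts (n = n₀ + ν ξ):
  R: 565.8 − 1(419.8) = 146
  U: 1123 − 1(419.8) = 703.4
  Q: 0 + 1(419.8) = 419.8
  P: 0 + 1(419.8) = 419.8
Total out = 1689 mol/s; y_P = 419.8 / 1689 = 0.2486.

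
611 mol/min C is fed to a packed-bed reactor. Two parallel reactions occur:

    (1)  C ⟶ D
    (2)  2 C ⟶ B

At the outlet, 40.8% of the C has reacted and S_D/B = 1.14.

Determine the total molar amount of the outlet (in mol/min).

Conversion of C: C consumed = 0.408 × 611 = 249.3 mol/min = 1ξ₁ + 2ξ₂.
Selectivity: 1ξ₁ / (1ξ₂) = 1.14 → ξ₁ = 1.14 ξ₂.
Substitute: (1·1.14 + 2) ξ₂ = 249.3 → ξ₂ = 79.39 mol/min, ξ₁ = 90.51 mol/min.
Outlet amounts (n = n₀ + Σ ν·ξ):
  C: 611 − 1(90.51) − 2(79.39) = 361.7
  D: 0 + 1(90.51) = 90.51
  B: 0 + 1(79.39) = 79.39
Total out = 361.7 + 90.51 + 79.39 = 531.6 mol/min.

532 mol/min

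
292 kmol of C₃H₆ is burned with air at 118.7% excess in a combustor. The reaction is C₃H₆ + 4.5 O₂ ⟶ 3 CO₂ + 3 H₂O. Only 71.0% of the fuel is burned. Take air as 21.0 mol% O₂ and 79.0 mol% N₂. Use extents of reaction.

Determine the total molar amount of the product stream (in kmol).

Stoichiometric O₂ = 4.5 × 292 = 1314 kmol; O₂ fed = 1314 × 2.187 = 2874 kmol.
N₂ fed = 2874 × 79/21 = 10810 kmol.
Fuel reacted = 0.71 × 292 → ξ = 207.3 kmol.
Outlet (n = n₀ + ν ξ):
  C₃H₆: 292 − 1(207.3) = 84.68
  O₂: 2874 − 4.5(207.3) = 1941
  N₂: 10810 (inert)
  CO₂: 0 + 3(207.3) = 622
  H₂O: 0 + 3(207.3) = 622
Total out = 84.68 + 1941 + 10810 + 622 + 622 = 14080 kmol.

14100 kmol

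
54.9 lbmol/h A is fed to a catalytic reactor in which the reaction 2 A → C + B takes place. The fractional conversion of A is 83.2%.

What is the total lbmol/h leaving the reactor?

54.9 lbmol/h

A reacted = 0.832 × 54.9 = 45.68 lbmol/h; ν_A = −2, so ξ = 45.68/2 = 22.84 lbmol/h.
Outlet amounts (n = n₀ + ν ξ):
  A: 54.9 − 2(22.84) = 9.223
  C: 0 + 1(22.84) = 22.84
  B: 0 + 1(22.84) = 22.84
Total out = 9.223 + 22.84 + 22.84 = 54.9 lbmol/h.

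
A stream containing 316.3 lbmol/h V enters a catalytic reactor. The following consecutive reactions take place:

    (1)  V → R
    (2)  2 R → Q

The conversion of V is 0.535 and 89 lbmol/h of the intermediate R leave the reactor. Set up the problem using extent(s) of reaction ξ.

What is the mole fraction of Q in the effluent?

0.145

Conversion of V: V consumed = 1ξ₁ = 0.535 × 316.3 → ξ₁ = 169.2 lbmol/h.
R balance: n_R = 0 + 1ξ₁ − 2ξ₂ = 89 → ξ₂ = (1·169.2 − 89)/2 = 40.11 lbmol/h.
Outlet amounts (n = n₀ + Σ ν·ξ):
  V: 316.3 − 1(169.2) = 147.1
  R: 0 + 1(169.2) − 2(40.11) = 89
  Q: 0 + 1(40.11) = 40.11
Total out = 276.2 lbmol/h; y_Q = 40.11 / 276.2 = 0.1452.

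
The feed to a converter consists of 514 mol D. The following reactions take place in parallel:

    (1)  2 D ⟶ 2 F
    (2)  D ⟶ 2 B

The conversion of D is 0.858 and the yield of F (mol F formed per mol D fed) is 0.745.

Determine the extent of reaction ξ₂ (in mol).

ξ₂ = 58.1 mol

Yield of F: 2ξ₁ / 514 = 0.745 → ξ₁ = 191.5 mol.
Conversion of D: 2ξ₁ + 1ξ₂ = 0.858 × 514 = 441 → ξ₂ = 58.08 mol.
Outlet amounts (n = n₀ + Σ ν·ξ):
  D: 514 − 2(191.5) − 1(58.08) = 72.99
  F: 0 + 2(191.5) = 382.9
  B: 0 + 2(58.08) = 116.2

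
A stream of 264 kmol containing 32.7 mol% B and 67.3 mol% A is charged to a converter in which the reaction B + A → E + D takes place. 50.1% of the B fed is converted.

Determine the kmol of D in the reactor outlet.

B reacted = 0.501 × 86.33 = 43.25 kmol; ν_B = −1, so ξ = 43.25/1 = 43.25 kmol.
Outlet amounts (n = n₀ + ν ξ):
  B: 86.33 − 1(43.25) = 43.08
  A: 177.7 − 1(43.25) = 134.4
  E: 0 + 1(43.25) = 43.25
  D: 0 + 1(43.25) = 43.25

43.3 kmol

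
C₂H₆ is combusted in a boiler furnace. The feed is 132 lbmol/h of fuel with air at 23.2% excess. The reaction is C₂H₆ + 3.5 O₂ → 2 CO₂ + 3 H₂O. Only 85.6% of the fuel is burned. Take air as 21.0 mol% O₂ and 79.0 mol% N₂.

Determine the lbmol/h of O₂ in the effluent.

Stoichiometric O₂ = 3.5 × 132 = 462 lbmol/h; O₂ fed = 462 × 1.232 = 569.2 lbmol/h.
N₂ fed = 569.2 × 79/21 = 2141 lbmol/h.
Fuel reacted = 0.856 × 132 → ξ = 113 lbmol/h.
Outlet (n = n₀ + ν ξ):
  C₂H₆: 132 − 1(113) = 19.01
  O₂: 569.2 − 3.5(113) = 173.7
  N₂: 2141 (inert)
  CO₂: 0 + 2(113) = 226
  H₂O: 0 + 3(113) = 339

174 lbmol/h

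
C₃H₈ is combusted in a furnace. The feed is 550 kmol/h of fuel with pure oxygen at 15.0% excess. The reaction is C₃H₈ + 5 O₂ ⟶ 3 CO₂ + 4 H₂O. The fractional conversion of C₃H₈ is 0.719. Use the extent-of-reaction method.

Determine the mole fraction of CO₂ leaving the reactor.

Stoichiometric O₂ = 5 × 550 = 2750 kmol/h; O₂ fed = 2750 × 1.150 = 3162 kmol/h.
Fuel reacted = 0.719 × 550 → ξ = 395.4 kmol/h.
Outlet (n = n₀ + ν ξ):
  C₃H₈: 550 − 1(395.4) = 154.6
  O₂: 3162 − 5(395.4) = 1185
  CO₂: 0 + 3(395.4) = 1186
  H₂O: 0 + 4(395.4) = 1582
Total out = 4108 kmol/h; y_CO₂ = 1186 / 4108 = 0.2888.

0.289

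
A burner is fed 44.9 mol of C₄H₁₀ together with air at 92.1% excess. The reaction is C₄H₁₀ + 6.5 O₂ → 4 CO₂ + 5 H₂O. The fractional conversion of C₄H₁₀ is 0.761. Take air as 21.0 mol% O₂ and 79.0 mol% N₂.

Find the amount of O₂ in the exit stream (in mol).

Stoichiometric O₂ = 6.5 × 44.9 = 291.8 mol; O₂ fed = 291.8 × 1.921 = 560.6 mol.
N₂ fed = 560.6 × 79/21 = 2109 mol.
Fuel reacted = 0.761 × 44.9 → ξ = 34.17 mol.
Outlet (n = n₀ + ν ξ):
  C₄H₁₀: 44.9 − 1(34.17) = 10.73
  O₂: 560.6 − 6.5(34.17) = 338.5
  N₂: 2109 (inert)
  CO₂: 0 + 4(34.17) = 136.7
  H₂O: 0 + 5(34.17) = 170.8

339 mol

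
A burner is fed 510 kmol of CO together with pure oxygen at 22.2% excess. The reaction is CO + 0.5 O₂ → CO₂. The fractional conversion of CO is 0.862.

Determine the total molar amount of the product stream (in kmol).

602 kmol

Stoichiometric O₂ = 0.5 × 510 = 255 kmol; O₂ fed = 255 × 1.222 = 311.6 kmol.
Fuel reacted = 0.862 × 510 → ξ = 439.6 kmol.
Outlet (n = n₀ + ν ξ):
  CO: 510 − 1(439.6) = 70.38
  O₂: 311.6 − 0.5(439.6) = 91.8
  CO₂: 0 + 1(439.6) = 439.6
Total out = 70.38 + 91.8 + 439.6 = 601.8 kmol.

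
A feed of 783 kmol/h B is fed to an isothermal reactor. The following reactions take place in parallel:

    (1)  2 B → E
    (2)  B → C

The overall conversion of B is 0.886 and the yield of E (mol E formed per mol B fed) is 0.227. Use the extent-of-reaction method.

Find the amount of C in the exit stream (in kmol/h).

338 kmol/h

Yield of E: 1ξ₁ / 783 = 0.227 → ξ₁ = 177.7 kmol/h.
Conversion of B: 2ξ₁ + 1ξ₂ = 0.886 × 783 = 693.7 → ξ₂ = 338.3 kmol/h.
Outlet amounts (n = n₀ + Σ ν·ξ):
  B: 783 − 2(177.7) − 1(338.3) = 89.26
  E: 0 + 1(177.7) = 177.7
  C: 0 + 1(338.3) = 338.3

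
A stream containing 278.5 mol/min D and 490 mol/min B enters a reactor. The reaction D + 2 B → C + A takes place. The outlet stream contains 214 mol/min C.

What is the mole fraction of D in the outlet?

0.116

For C: n = n₀ + 1ξ → 214 = 0 + 1ξ, giving ξ = 214 mol/min.
Outlet amounts (n = n₀ + ν ξ):
  D: 278.5 − 1(214) = 64.5
  B: 490 − 2(214) = 62
  C: 0 + 1(214) = 214
  A: 0 + 1(214) = 214
Total out = 554.5 mol/min; y_D = 64.5 / 554.5 = 0.1163.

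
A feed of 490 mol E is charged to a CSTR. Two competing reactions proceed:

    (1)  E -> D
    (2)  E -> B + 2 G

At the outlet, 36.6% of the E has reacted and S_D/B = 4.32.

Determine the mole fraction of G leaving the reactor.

0.121

Conversion of E: E consumed = 0.366 × 490 = 179.3 mol = 1ξ₁ + 1ξ₂.
Selectivity: 1ξ₁ / (1ξ₂) = 4.32 → ξ₁ = 4.32 ξ₂.
Substitute: (1·4.32 + 1) ξ₂ = 179.3 → ξ₂ = 33.71 mol, ξ₁ = 145.6 mol.
Outlet amounts (n = n₀ + Σ ν·ξ):
  E: 490 − 1(145.6) − 1(33.71) = 310.7
  D: 0 + 1(145.6) = 145.6
  B: 0 + 1(33.71) = 33.71
  G: 0 + 2(33.71) = 67.42
Total out = 557.4 mol; y_G = 67.42 / 557.4 = 0.121.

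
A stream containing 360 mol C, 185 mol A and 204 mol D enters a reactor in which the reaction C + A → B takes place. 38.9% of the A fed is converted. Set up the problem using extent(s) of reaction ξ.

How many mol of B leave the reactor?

72 mol

A reacted = 0.389 × 185 = 71.97 mol; ν_A = −1, so ξ = 71.97/1 = 71.97 mol.
Outlet amounts (n = n₀ + ν ξ):
  C: 360 − 1(71.97) = 288
  A: 185 − 1(71.97) = 113
  B: 0 + 1(71.97) = 71.97
  D: 204 (inert)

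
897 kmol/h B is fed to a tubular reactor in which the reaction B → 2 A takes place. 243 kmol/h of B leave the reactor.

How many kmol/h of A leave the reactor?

1310 kmol/h

For B: n = n₀ − 1ξ → 243 = 897 − 1ξ, giving ξ = 654 kmol/h.
Outlet amounts (n = n₀ + ν ξ):
  B: 897 − 1(654) = 243
  A: 0 + 2(654) = 1308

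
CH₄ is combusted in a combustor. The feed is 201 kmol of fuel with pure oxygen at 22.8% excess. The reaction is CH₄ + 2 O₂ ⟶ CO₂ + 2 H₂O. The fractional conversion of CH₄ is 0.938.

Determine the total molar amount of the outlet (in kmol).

Stoichiometric O₂ = 2 × 201 = 402 kmol; O₂ fed = 402 × 1.228 = 493.7 kmol.
Fuel reacted = 0.938 × 201 → ξ = 188.5 kmol.
Outlet (n = n₀ + ν ξ):
  CH₄: 201 − 1(188.5) = 12.46
  O₂: 493.7 − 2(188.5) = 116.6
  CO₂: 0 + 1(188.5) = 188.5
  H₂O: 0 + 2(188.5) = 377.1
Total out = 12.46 + 116.6 + 188.5 + 377.1 = 694.7 kmol.

695 kmol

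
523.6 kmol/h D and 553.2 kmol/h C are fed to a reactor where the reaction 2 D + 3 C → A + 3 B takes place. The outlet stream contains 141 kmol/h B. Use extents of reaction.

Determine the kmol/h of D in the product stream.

For B: n = n₀ + 3ξ → 141 = 0 + 3ξ, giving ξ = 47 kmol/h.
Outlet amounts (n = n₀ + ν ξ):
  D: 523.6 − 2(47) = 429.6
  C: 553.2 − 3(47) = 412.2
  A: 0 + 1(47) = 47
  B: 0 + 3(47) = 141

430 kmol/h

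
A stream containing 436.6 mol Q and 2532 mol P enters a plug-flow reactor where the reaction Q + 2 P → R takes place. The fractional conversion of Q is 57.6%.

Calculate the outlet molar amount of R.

Q reacted = 0.576 × 436.6 = 251.5 mol; ν_Q = −1, so ξ = 251.5/1 = 251.5 mol.
Outlet amounts (n = n₀ + ν ξ):
  Q: 436.6 − 1(251.5) = 185.1
  P: 2532 − 2(251.5) = 2029
  R: 0 + 1(251.5) = 251.5

251 mol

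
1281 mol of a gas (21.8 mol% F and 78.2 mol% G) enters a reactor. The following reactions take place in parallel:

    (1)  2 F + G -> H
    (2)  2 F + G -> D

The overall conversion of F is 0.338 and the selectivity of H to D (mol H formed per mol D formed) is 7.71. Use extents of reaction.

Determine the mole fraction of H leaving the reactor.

0.0352

Conversion of F: F consumed = 0.338 × 279.3 = 94.39 mol = 2ξ₁ + 2ξ₂.
Selectivity: 1ξ₁ / (1ξ₂) = 7.71 → ξ₁ = 7.71 ξ₂.
Substitute: (2·7.71 + 2) ξ₂ = 94.39 → ξ₂ = 5.418 mol, ξ₁ = 41.78 mol.
Outlet amounts (n = n₀ + Σ ν·ξ):
  F: 279.3 − 2(41.78) − 2(5.418) = 184.9
  G: 1002 − 1(41.78) − 1(5.418) = 954.5
  H: 0 + 1(41.78) = 41.78
  D: 0 + 1(5.418) = 5.418
Total out = 1187 mol; y_H = 41.78 / 1187 = 0.03521.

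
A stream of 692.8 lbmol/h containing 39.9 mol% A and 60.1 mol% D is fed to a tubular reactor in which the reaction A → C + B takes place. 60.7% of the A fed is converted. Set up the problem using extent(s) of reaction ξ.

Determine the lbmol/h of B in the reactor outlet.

A reacted = 0.607 × 276.4 = 167.8 lbmol/h; ν_A = −1, so ξ = 167.8/1 = 167.8 lbmol/h.
Outlet amounts (n = n₀ + ν ξ):
  A: 276.4 − 1(167.8) = 108.6
  C: 0 + 1(167.8) = 167.8
  B: 0 + 1(167.8) = 167.8
  D: 416.4 (inert)

168 lbmol/h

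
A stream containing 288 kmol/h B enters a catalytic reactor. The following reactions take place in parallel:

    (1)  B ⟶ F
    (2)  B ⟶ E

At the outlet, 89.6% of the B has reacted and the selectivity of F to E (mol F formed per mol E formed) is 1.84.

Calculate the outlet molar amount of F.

167 kmol/h

Conversion of B: B consumed = 0.896 × 288 = 258 kmol/h = 1ξ₁ + 1ξ₂.
Selectivity: 1ξ₁ / (1ξ₂) = 1.84 → ξ₁ = 1.84 ξ₂.
Substitute: (1·1.84 + 1) ξ₂ = 258 → ξ₂ = 90.86 kmol/h, ξ₁ = 167.2 kmol/h.
Outlet amounts (n = n₀ + Σ ν·ξ):
  B: 288 − 1(167.2) − 1(90.86) = 29.95
  F: 0 + 1(167.2) = 167.2
  E: 0 + 1(90.86) = 90.86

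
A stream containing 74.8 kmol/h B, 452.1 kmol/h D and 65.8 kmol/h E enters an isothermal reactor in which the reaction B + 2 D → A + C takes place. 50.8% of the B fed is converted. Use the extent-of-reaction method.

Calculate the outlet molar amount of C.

B reacted = 0.508 × 74.8 = 38 kmol/h; ν_B = −1, so ξ = 38/1 = 38 kmol/h.
Outlet amounts (n = n₀ + ν ξ):
  B: 74.8 − 1(38) = 36.8
  D: 452.1 − 2(38) = 376.1
  A: 0 + 1(38) = 38
  C: 0 + 1(38) = 38
  E: 65.8 (inert)

38 kmol/h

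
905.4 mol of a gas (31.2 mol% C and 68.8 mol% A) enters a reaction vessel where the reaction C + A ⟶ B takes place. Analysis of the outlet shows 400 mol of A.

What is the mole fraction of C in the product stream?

0.0873

For A: n = n₀ − 1ξ → 400 = 622.9 − 1ξ, giving ξ = 222.9 mol.
Outlet amounts (n = n₀ + ν ξ):
  C: 282.5 − 1(222.9) = 59.57
  A: 622.9 − 1(222.9) = 400
  B: 0 + 1(222.9) = 222.9
Total out = 682.5 mol; y_C = 59.57 / 682.5 = 0.08728.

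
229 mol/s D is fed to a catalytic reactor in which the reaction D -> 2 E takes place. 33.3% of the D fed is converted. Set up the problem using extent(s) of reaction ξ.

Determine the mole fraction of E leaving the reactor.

0.5

D reacted = 0.333 × 229 = 76.26 mol/s; ν_D = −1, so ξ = 76.26/1 = 76.26 mol/s.
Outlet amounts (n = n₀ + ν ξ):
  D: 229 − 1(76.26) = 152.7
  E: 0 + 2(76.26) = 152.5
Total out = 305.3 mol/s; y_E = 152.5 / 305.3 = 0.4996.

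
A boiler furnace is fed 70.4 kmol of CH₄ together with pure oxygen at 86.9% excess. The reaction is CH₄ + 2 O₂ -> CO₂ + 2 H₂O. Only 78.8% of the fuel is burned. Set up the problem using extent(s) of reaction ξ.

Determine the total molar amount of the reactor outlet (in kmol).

Stoichiometric O₂ = 2 × 70.4 = 140.8 kmol; O₂ fed = 140.8 × 1.869 = 263.2 kmol.
Fuel reacted = 0.788 × 70.4 → ξ = 55.48 kmol.
Outlet (n = n₀ + ν ξ):
  CH₄: 70.4 − 1(55.48) = 14.92
  O₂: 263.2 − 2(55.48) = 152.2
  CO₂: 0 + 1(55.48) = 55.48
  H₂O: 0 + 2(55.48) = 111
Total out = 14.92 + 152.2 + 55.48 + 111 = 333.6 kmol.

334 kmol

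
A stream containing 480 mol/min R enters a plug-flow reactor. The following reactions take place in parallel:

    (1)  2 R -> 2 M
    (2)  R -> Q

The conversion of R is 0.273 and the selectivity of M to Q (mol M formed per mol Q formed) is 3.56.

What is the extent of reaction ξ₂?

ξ₂ = 28.7 mol/min

Conversion of R: R consumed = 0.273 × 480 = 131 mol/min = 2ξ₁ + 1ξ₂.
Selectivity: 2ξ₁ / (1ξ₂) = 3.56 → ξ₁ = 1.78 ξ₂.
Substitute: (2·1.78 + 1) ξ₂ = 131 → ξ₂ = 28.74 mol/min, ξ₁ = 51.15 mol/min.
Outlet amounts (n = n₀ + Σ ν·ξ):
  R: 480 − 2(51.15) − 1(28.74) = 349
  M: 0 + 2(51.15) = 102.3
  Q: 0 + 1(28.74) = 28.74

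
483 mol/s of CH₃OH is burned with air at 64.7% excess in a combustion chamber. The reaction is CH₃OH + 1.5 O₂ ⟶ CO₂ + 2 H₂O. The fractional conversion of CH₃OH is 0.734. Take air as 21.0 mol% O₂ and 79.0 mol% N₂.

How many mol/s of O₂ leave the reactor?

Stoichiometric O₂ = 1.5 × 483 = 724.5 mol/s; O₂ fed = 724.5 × 1.647 = 1193 mol/s.
N₂ fed = 1193 × 79/21 = 4489 mol/s.
Fuel reacted = 0.734 × 483 → ξ = 354.5 mol/s.
Outlet (n = n₀ + ν ξ):
  CH₃OH: 483 − 1(354.5) = 128.5
  O₂: 1193 − 1.5(354.5) = 661.5
  N₂: 4489 (inert)
  CO₂: 0 + 1(354.5) = 354.5
  H₂O: 0 + 2(354.5) = 709

661 mol/s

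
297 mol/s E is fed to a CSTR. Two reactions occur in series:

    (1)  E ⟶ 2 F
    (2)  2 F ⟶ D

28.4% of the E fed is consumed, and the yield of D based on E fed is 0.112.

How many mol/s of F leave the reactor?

Conversion of E: E consumed = 1ξ₁ = 0.284 × 297 → ξ₁ = 84.35 mol/s.
Yield of D: 1ξ₂ / 297 = 0.112 → ξ₂ = 33.26 mol/s.
Outlet amounts (n = n₀ + Σ ν·ξ):
  E: 297 − 1(84.35) = 212.7
  F: 0 + 2(84.35) − 2(33.26) = 102.2
  D: 0 + 1(33.26) = 33.26

102 mol/s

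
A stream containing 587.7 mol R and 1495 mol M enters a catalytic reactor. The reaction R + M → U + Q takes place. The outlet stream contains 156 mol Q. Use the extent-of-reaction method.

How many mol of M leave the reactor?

For Q: n = n₀ + 1ξ → 156 = 0 + 1ξ, giving ξ = 156 mol.
Outlet amounts (n = n₀ + ν ξ):
  R: 587.7 − 1(156) = 431.7
  M: 1495 − 1(156) = 1339
  U: 0 + 1(156) = 156
  Q: 0 + 1(156) = 156

1340 mol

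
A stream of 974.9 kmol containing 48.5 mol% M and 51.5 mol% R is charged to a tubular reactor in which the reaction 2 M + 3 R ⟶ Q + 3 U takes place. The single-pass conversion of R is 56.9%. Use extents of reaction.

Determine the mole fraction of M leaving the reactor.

0.321

R reacted = 0.569 × 502.1 = 285.7 kmol; ν_R = −3, so ξ = 285.7/3 = 95.23 kmol.
Outlet amounts (n = n₀ + ν ξ):
  M: 472.8 − 2(95.23) = 282.4
  R: 502.1 − 3(95.23) = 216.4
  Q: 0 + 1(95.23) = 95.23
  U: 0 + 3(95.23) = 285.7
Total out = 879.7 kmol; y_M = 282.4 / 879.7 = 0.321.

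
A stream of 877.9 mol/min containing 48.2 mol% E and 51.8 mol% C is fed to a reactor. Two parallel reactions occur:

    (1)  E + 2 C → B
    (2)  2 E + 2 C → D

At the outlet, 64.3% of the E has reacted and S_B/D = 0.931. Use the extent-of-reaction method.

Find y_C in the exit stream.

Conversion of E: E consumed = 0.643 × 423.1 = 272.1 mol/min = 1ξ₁ + 2ξ₂.
Selectivity: 1ξ₁ / (1ξ₂) = 0.931 → ξ₁ = 0.931 ξ₂.
Substitute: (1·0.931 + 2) ξ₂ = 272.1 → ξ₂ = 92.83 mol/min, ξ₁ = 86.42 mol/min.
Outlet amounts (n = n₀ + Σ ν·ξ):
  E: 423.1 − 1(86.42) − 2(92.83) = 151.1
  C: 454.8 − 2(86.42) − 2(92.83) = 96.24
  B: 0 + 1(86.42) = 86.42
  D: 0 + 1(92.83) = 92.83
Total out = 426.6 mol/min; y_C = 96.24 / 426.6 = 0.2256.

0.226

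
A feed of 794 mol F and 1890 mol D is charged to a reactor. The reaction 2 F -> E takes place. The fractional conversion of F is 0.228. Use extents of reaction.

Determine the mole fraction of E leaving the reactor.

0.0349

F reacted = 0.228 × 794 = 181 mol; ν_F = −2, so ξ = 181/2 = 90.52 mol.
Outlet amounts (n = n₀ + ν ξ):
  F: 794 − 2(90.52) = 613
  E: 0 + 1(90.52) = 90.52
  D: 1890 (inert)
Total out = 2593 mol; y_E = 90.52 / 2593 = 0.0349.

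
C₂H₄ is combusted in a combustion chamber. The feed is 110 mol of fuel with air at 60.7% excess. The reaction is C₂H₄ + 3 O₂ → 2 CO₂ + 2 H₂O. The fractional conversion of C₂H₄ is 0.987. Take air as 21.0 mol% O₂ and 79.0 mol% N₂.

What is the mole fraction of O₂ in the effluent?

0.0776

Stoichiometric O₂ = 3 × 110 = 330 mol; O₂ fed = 330 × 1.607 = 530.3 mol.
N₂ fed = 530.3 × 79/21 = 1995 mol.
Fuel reacted = 0.987 × 110 → ξ = 108.6 mol.
Outlet (n = n₀ + ν ξ):
  C₂H₄: 110 − 1(108.6) = 1.43
  O₂: 530.3 − 3(108.6) = 204.6
  N₂: 1995 (inert)
  CO₂: 0 + 2(108.6) = 217.1
  H₂O: 0 + 2(108.6) = 217.1
Total out = 2635 mol; y_O₂ = 204.6 / 2635 = 0.07764.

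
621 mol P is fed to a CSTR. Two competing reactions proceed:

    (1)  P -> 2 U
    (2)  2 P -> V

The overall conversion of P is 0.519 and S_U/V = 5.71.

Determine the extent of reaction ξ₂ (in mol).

ξ₂ = 66.4 mol

Conversion of P: P consumed = 0.519 × 621 = 322.3 mol = 1ξ₁ + 2ξ₂.
Selectivity: 2ξ₁ / (1ξ₂) = 5.71 → ξ₁ = 2.855 ξ₂.
Substitute: (1·2.855 + 2) ξ₂ = 322.3 → ξ₂ = 66.38 mol, ξ₁ = 189.5 mol.
Outlet amounts (n = n₀ + Σ ν·ξ):
  P: 621 − 1(189.5) − 2(66.38) = 298.7
  U: 0 + 2(189.5) = 379.1
  V: 0 + 1(66.38) = 66.38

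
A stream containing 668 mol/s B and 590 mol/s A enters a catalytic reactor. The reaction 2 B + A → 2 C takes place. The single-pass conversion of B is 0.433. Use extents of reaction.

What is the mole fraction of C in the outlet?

0.26

B reacted = 0.433 × 668 = 289.2 mol/s; ν_B = −2, so ξ = 289.2/2 = 144.6 mol/s.
Outlet amounts (n = n₀ + ν ξ):
  B: 668 − 2(144.6) = 378.8
  A: 590 − 1(144.6) = 445.4
  C: 0 + 2(144.6) = 289.2
Total out = 1113 mol/s; y_C = 289.2 / 1113 = 0.2598.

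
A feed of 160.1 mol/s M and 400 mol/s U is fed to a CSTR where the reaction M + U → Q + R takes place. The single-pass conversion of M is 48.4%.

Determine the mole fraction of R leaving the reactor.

M reacted = 0.484 × 160.1 = 77.49 mol/s; ν_M = −1, so ξ = 77.49/1 = 77.49 mol/s.
Outlet amounts (n = n₀ + ν ξ):
  M: 160.1 − 1(77.49) = 82.61
  U: 400 − 1(77.49) = 322.5
  Q: 0 + 1(77.49) = 77.49
  R: 0 + 1(77.49) = 77.49
Total out = 560.1 mol/s; y_R = 77.49 / 560.1 = 0.1383.

0.138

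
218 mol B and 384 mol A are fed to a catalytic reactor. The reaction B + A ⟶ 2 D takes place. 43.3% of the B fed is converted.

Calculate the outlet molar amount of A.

290 mol

B reacted = 0.433 × 218 = 94.39 mol; ν_B = −1, so ξ = 94.39/1 = 94.39 mol.
Outlet amounts (n = n₀ + ν ξ):
  B: 218 − 1(94.39) = 123.6
  A: 384 − 1(94.39) = 289.6
  D: 0 + 2(94.39) = 188.8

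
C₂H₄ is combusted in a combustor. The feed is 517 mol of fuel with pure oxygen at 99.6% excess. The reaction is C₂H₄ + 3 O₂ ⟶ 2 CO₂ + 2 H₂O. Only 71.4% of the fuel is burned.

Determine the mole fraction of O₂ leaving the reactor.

0.55

Stoichiometric O₂ = 3 × 517 = 1551 mol; O₂ fed = 1551 × 1.996 = 3096 mol.
Fuel reacted = 0.714 × 517 → ξ = 369.1 mol.
Outlet (n = n₀ + ν ξ):
  C₂H₄: 517 − 1(369.1) = 147.9
  O₂: 3096 − 3(369.1) = 1988
  CO₂: 0 + 2(369.1) = 738.3
  H₂O: 0 + 2(369.1) = 738.3
Total out = 3613 mol; y_O₂ = 1988 / 3613 = 0.5504.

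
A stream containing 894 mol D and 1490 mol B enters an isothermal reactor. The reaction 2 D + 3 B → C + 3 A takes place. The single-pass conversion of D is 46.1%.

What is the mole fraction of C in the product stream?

D reacted = 0.461 × 894 = 412.1 mol; ν_D = −2, so ξ = 412.1/2 = 206.1 mol.
Outlet amounts (n = n₀ + ν ξ):
  D: 894 − 2(206.1) = 481.9
  B: 1490 − 3(206.1) = 871.8
  C: 0 + 1(206.1) = 206.1
  A: 0 + 3(206.1) = 618.2
Total out = 2178 mol; y_C = 206.1 / 2178 = 0.09462.

0.0946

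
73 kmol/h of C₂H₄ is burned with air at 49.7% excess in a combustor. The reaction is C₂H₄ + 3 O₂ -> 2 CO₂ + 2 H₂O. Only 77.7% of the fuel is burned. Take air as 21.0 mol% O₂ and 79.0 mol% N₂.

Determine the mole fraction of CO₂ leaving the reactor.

Stoichiometric O₂ = 3 × 73 = 219 kmol/h; O₂ fed = 219 × 1.497 = 327.8 kmol/h.
N₂ fed = 327.8 × 79/21 = 1233 kmol/h.
Fuel reacted = 0.777 × 73 → ξ = 56.72 kmol/h.
Outlet (n = n₀ + ν ξ):
  C₂H₄: 73 − 1(56.72) = 16.28
  O₂: 327.8 − 3(56.72) = 157.7
  N₂: 1233 (inert)
  CO₂: 0 + 2(56.72) = 113.4
  H₂O: 0 + 2(56.72) = 113.4
Total out = 1634 kmol/h; y_CO₂ = 113.4 / 1634 = 0.06942.

0.0694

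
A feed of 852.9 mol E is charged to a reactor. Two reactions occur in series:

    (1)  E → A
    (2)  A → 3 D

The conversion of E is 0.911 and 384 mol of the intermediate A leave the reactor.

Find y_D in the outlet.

Conversion of E: E consumed = 1ξ₁ = 0.911 × 852.9 → ξ₁ = 777 mol.
A balance: n_A = 0 + 1ξ₁ − 1ξ₂ = 384 → ξ₂ = (1·777 − 384)/1 = 393 mol.
Outlet amounts (n = n₀ + Σ ν·ξ):
  E: 852.9 − 1(777) = 75.91
  A: 0 + 1(777) − 1(393) = 384
  D: 0 + 3(393) = 1179
Total out = 1639 mol; y_D = 1179 / 1639 = 0.7194.

0.719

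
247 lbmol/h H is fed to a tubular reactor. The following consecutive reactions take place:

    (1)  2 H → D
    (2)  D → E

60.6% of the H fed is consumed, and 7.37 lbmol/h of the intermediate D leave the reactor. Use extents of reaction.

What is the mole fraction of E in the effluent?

0.392

Conversion of H: H consumed = 2ξ₁ = 0.606 × 247 → ξ₁ = 74.84 lbmol/h.
D balance: n_D = 0 + 1ξ₁ − 1ξ₂ = 7.37 → ξ₂ = (1·74.84 − 7.37)/1 = 67.47 lbmol/h.
Outlet amounts (n = n₀ + Σ ν·ξ):
  H: 247 − 2(74.84) = 97.32
  D: 0 + 1(74.84) − 1(67.47) = 7.37
  E: 0 + 1(67.47) = 67.47
Total out = 172.2 lbmol/h; y_E = 67.47 / 172.2 = 0.3919.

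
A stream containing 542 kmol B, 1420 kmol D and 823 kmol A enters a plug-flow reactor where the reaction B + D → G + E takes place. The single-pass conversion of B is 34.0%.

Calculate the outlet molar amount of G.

B reacted = 0.34 × 542 = 184.3 kmol; ν_B = −1, so ξ = 184.3/1 = 184.3 kmol.
Outlet amounts (n = n₀ + ν ξ):
  B: 542 − 1(184.3) = 357.7
  D: 1420 − 1(184.3) = 1236
  G: 0 + 1(184.3) = 184.3
  E: 0 + 1(184.3) = 184.3
  A: 823 (inert)

184 kmol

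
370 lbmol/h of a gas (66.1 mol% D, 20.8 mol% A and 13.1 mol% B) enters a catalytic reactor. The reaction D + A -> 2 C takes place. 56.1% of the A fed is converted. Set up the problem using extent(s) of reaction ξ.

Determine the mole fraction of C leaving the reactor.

0.233

A reacted = 0.561 × 76.96 = 43.17 lbmol/h; ν_A = −1, so ξ = 43.17/1 = 43.17 lbmol/h.
Outlet amounts (n = n₀ + ν ξ):
  D: 244.6 − 1(43.17) = 201.4
  A: 76.96 − 1(43.17) = 33.79
  C: 0 + 2(43.17) = 86.35
  B: 48.47 (inert)
Total out = 370 lbmol/h; y_C = 86.35 / 370 = 0.2334.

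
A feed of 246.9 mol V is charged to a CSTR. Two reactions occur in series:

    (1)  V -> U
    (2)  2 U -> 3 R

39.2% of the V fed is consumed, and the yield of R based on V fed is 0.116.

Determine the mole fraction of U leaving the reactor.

0.303

Conversion of V: V consumed = 1ξ₁ = 0.392 × 246.9 → ξ₁ = 96.78 mol.
Yield of R: 3ξ₂ / 246.9 = 0.116 → ξ₂ = 9.547 mol.
Outlet amounts (n = n₀ + Σ ν·ξ):
  V: 246.9 − 1(96.78) = 150.1
  U: 0 + 1(96.78) − 2(9.547) = 77.69
  R: 0 + 3(9.547) = 28.64
Total out = 256.4 mol; y_U = 77.69 / 256.4 = 0.303.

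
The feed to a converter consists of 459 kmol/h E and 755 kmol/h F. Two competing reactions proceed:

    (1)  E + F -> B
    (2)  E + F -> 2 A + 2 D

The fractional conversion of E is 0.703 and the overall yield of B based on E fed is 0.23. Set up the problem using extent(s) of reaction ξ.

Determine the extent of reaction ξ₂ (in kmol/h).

ξ₂ = 217 kmol/h

Yield of B: 1ξ₁ / 459 = 0.23 → ξ₁ = 105.6 kmol/h.
Conversion of E: 1ξ₁ + 1ξ₂ = 0.703 × 459 = 322.7 → ξ₂ = 217.1 kmol/h.
Outlet amounts (n = n₀ + Σ ν·ξ):
  E: 459 − 1(105.6) − 1(217.1) = 136.3
  F: 755 − 1(105.6) − 1(217.1) = 432.3
  B: 0 + 1(105.6) = 105.6
  A: 0 + 2(217.1) = 434.2
  D: 0 + 2(217.1) = 434.2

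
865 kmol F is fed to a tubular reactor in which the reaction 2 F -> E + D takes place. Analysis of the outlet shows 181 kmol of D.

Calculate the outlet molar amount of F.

For D: n = n₀ + 1ξ → 181 = 0 + 1ξ, giving ξ = 181 kmol.
Outlet amounts (n = n₀ + ν ξ):
  F: 865 − 2(181) = 503
  E: 0 + 1(181) = 181
  D: 0 + 1(181) = 181

503 kmol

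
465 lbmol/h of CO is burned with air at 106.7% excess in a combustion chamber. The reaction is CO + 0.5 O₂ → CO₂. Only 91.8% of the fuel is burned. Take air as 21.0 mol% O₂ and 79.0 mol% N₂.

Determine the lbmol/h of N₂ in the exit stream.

Stoichiometric O₂ = 0.5 × 465 = 232.5 lbmol/h; O₂ fed = 232.5 × 2.067 = 480.6 lbmol/h.
N₂ fed = 480.6 × 79/21 = 1808 lbmol/h.
Fuel reacted = 0.918 × 465 → ξ = 426.9 lbmol/h.
Outlet (n = n₀ + ν ξ):
  CO: 465 − 1(426.9) = 38.13
  O₂: 480.6 − 0.5(426.9) = 267.1
  N₂: 1808 (inert)
  CO₂: 0 + 1(426.9) = 426.9

1810 lbmol/h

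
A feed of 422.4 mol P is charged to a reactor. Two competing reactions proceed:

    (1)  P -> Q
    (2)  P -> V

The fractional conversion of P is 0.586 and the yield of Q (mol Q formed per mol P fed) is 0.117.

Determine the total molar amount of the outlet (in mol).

Yield of Q: 1ξ₁ / 422.4 = 0.117 → ξ₁ = 49.42 mol.
Conversion of P: 1ξ₁ + 1ξ₂ = 0.586 × 422.4 = 247.5 → ξ₂ = 198.1 mol.
Outlet amounts (n = n₀ + Σ ν·ξ):
  P: 422.4 − 1(49.42) − 1(198.1) = 174.9
  Q: 0 + 1(49.42) = 49.42
  V: 0 + 1(198.1) = 198.1
Total out = 174.9 + 49.42 + 198.1 = 422.4 mol.

422 mol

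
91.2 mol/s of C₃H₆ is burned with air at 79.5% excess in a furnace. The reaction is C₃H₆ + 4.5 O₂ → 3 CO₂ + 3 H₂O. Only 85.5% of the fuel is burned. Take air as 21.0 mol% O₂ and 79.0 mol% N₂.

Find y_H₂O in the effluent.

Stoichiometric O₂ = 4.5 × 91.2 = 410.4 mol/s; O₂ fed = 410.4 × 1.795 = 736.7 mol/s.
N₂ fed = 736.7 × 79/21 = 2771 mol/s.
Fuel reacted = 0.855 × 91.2 → ξ = 77.98 mol/s.
Outlet (n = n₀ + ν ξ):
  C₃H₆: 91.2 − 1(77.98) = 13.22
  O₂: 736.7 − 4.5(77.98) = 385.8
  N₂: 2771 (inert)
  CO₂: 0 + 3(77.98) = 233.9
  H₂O: 0 + 3(77.98) = 233.9
Total out = 3638 mol/s; y_H₂O = 233.9 / 3638 = 0.0643.

0.0643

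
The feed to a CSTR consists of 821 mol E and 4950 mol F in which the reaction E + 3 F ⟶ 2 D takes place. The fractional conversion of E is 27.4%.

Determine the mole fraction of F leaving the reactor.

E reacted = 0.274 × 821 = 225 mol; ν_E = −1, so ξ = 225/1 = 225 mol.
Outlet amounts (n = n₀ + ν ξ):
  E: 821 − 1(225) = 596
  F: 4950 − 3(225) = 4275
  D: 0 + 2(225) = 449.9
Total out = 5321 mol; y_F = 4275 / 5321 = 0.8034.

0.803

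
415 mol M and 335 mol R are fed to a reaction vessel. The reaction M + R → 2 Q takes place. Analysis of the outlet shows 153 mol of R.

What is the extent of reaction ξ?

For R: n = n₀ − 1ξ → 153 = 335 − 1ξ, giving ξ = 182 mol.
Outlet amounts (n = n₀ + ν ξ):
  M: 415 − 1(182) = 233
  R: 335 − 1(182) = 153
  Q: 0 + 2(182) = 364

ξ = 182 mol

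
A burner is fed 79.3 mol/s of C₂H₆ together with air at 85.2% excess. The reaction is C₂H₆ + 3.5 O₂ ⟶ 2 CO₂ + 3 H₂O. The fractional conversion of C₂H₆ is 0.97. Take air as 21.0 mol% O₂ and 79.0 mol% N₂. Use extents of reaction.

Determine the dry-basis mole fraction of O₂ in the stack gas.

0.105

Stoichiometric O₂ = 3.5 × 79.3 = 277.6 mol/s; O₂ fed = 277.6 × 1.852 = 514 mol/s.
N₂ fed = 514 × 79/21 = 1934 mol/s.
Fuel reacted = 0.97 × 79.3 → ξ = 76.92 mol/s.
Outlet (n = n₀ + ν ξ):
  C₂H₆: 79.3 − 1(76.92) = 2.379
  O₂: 514 − 3.5(76.92) = 244.8
  N₂: 1934 (inert)
  CO₂: 0 + 2(76.92) = 153.8
  H₂O: 0 + 3(76.92) = 230.8
Dry total = 2335 mol/s; y_O₂ (dry) = 244.8 / 2335 = 0.1049.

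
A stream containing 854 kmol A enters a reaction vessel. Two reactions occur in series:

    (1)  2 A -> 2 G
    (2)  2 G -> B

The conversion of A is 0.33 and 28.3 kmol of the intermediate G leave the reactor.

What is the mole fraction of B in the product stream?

0.174

Conversion of A: A consumed = 2ξ₁ = 0.33 × 854 → ξ₁ = 140.9 kmol.
G balance: n_G = 0 + 2ξ₁ − 2ξ₂ = 28.3 → ξ₂ = (2·140.9 − 28.3)/2 = 126.8 kmol.
Outlet amounts (n = n₀ + Σ ν·ξ):
  A: 854 − 2(140.9) = 572.2
  G: 0 + 2(140.9) − 2(126.8) = 28.3
  B: 0 + 1(126.8) = 126.8
Total out = 727.2 kmol; y_B = 126.8 / 727.2 = 0.1743.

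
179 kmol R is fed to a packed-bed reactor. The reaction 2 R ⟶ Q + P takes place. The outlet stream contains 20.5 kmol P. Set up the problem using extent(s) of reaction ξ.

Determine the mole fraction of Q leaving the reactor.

For P: n = n₀ + 1ξ → 20.5 = 0 + 1ξ, giving ξ = 20.5 kmol.
Outlet amounts (n = n₀ + ν ξ):
  R: 179 − 2(20.5) = 138
  Q: 0 + 1(20.5) = 20.5
  P: 0 + 1(20.5) = 20.5
Total out = 179 kmol; y_Q = 20.5 / 179 = 0.1145.

0.115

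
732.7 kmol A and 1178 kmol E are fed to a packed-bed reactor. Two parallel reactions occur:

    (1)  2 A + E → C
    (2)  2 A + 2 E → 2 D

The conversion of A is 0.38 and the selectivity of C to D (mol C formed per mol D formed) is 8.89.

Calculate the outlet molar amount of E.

1030 kmol

Conversion of A: A consumed = 0.38 × 732.7 = 278.4 kmol = 2ξ₁ + 2ξ₂.
Selectivity: 1ξ₁ / (2ξ₂) = 8.89 → ξ₁ = 17.78 ξ₂.
Substitute: (2·17.78 + 2) ξ₂ = 278.4 → ξ₂ = 7.413 kmol, ξ₁ = 131.8 kmol.
Outlet amounts (n = n₀ + Σ ν·ξ):
  A: 732.7 − 2(131.8) − 2(7.413) = 454.3
  E: 1178 − 1(131.8) − 2(7.413) = 1031
  C: 0 + 1(131.8) = 131.8
  D: 0 + 2(7.413) = 14.83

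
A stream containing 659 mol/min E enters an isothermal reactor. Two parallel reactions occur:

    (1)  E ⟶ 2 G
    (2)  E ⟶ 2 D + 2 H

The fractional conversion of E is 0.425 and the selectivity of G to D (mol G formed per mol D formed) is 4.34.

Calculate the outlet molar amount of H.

Conversion of E: E consumed = 0.425 × 659 = 280.1 mol/min = 1ξ₁ + 1ξ₂.
Selectivity: 2ξ₁ / (2ξ₂) = 4.34 → ξ₁ = 4.34 ξ₂.
Substitute: (1·4.34 + 1) ξ₂ = 280.1 → ξ₂ = 52.45 mol/min, ξ₁ = 227.6 mol/min.
Outlet amounts (n = n₀ + Σ ν·ξ):
  E: 659 − 1(227.6) − 1(52.45) = 378.9
  G: 0 + 2(227.6) = 455.3
  D: 0 + 2(52.45) = 104.9
  H: 0 + 2(52.45) = 104.9

105 mol/min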